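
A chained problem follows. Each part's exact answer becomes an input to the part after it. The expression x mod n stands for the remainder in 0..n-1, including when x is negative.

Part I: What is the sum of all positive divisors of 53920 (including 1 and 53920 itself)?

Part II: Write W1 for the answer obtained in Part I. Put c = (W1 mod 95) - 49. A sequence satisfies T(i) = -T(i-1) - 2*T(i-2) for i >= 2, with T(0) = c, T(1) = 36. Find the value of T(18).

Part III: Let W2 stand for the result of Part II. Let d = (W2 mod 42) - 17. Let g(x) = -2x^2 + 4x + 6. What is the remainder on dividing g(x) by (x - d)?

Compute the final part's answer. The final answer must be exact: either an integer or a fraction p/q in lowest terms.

0

Part I: 53920 = 2^5 * 5 * 337; sigma = (1 + 2 + 4 + 8 + 16 + 32) * (1 + 5) * (1 + 337) = 63 * 6 * 338 = 127764; answer 127764
Part II: W1 = 127764; c = 35; T(2) = -1*(36) - 2*(35) = -106; iterating: T(2)=-106, T(3)=34, T(4)=178, T(5)=-246, T(6)=-110, T(7)=602, T(8)=-382, T(9)=-822, T(10)=1586, T(11)=58, T(12)=-3230, T(13)=3114, T(14)=3346, T(15)=-9574, T(16)=2882, T(17)=16266, T(18)=-22030; answer -22030
Part III: W2 = -22030; d = 3; remainder = value at the root: -2*(3)^2 + 4*(3)^1 + 6 = (-18) + (12) + (6) = 0; answer 0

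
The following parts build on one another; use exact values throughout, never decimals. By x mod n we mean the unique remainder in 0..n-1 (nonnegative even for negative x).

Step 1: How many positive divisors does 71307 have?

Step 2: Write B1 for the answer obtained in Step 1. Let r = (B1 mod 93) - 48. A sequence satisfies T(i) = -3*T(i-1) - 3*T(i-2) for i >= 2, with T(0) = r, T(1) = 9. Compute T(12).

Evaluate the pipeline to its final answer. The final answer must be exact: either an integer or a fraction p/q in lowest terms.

Step 1: 71307 = 3^3 * 19 * 139; number of divisors = (3+1) * (1+1) * (1+1) = 16; answer 16
Step 2: B1 = 16; r = -32; T(2) = -3*(9) - 3*(-32) = 69; iterating: T(2)=69, T(3)=-234, T(4)=495, T(5)=-783, T(6)=864, T(7)=-243, T(8)=-1863, T(9)=6318, T(10)=-13365, T(11)=21141, T(12)=-23328; answer -23328

-23328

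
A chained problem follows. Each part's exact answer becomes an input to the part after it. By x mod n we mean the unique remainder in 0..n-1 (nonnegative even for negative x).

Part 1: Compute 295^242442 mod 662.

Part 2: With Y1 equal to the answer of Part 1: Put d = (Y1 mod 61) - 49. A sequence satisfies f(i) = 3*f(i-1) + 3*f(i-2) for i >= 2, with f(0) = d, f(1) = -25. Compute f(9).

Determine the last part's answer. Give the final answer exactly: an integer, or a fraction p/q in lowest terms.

Part 1: squarings mod 662: 295^1=295, 295^2=303, 295^4=453, 295^8=651, 295^16=121, 295^32=77, 295^64=633, 295^128=179, 295^256=265, 295^512=53, 295^1024=161, 295^2048=103, 295^4096=17, 295^8192=289, 295^16384=109, 295^32768=627, 295^65536=563, 295^131072=533; 295^242442 = 295^2 * 295^8 * 295^256 * 295^512 * 295^4096 * 295^8192 * 295^32768 * 295^65536 * 295^131072 = 125 (mod 662); answer 125
Part 2: Y1 = 125; d = -46; f(2) = 3*(-25) + 3*(-46) = -213; iterating: f(2)=-213, f(3)=-714, f(4)=-2781, f(5)=-10485, f(6)=-39798, f(7)=-150849, f(8)=-571941, f(9)=-2168370; answer -2168370

-2168370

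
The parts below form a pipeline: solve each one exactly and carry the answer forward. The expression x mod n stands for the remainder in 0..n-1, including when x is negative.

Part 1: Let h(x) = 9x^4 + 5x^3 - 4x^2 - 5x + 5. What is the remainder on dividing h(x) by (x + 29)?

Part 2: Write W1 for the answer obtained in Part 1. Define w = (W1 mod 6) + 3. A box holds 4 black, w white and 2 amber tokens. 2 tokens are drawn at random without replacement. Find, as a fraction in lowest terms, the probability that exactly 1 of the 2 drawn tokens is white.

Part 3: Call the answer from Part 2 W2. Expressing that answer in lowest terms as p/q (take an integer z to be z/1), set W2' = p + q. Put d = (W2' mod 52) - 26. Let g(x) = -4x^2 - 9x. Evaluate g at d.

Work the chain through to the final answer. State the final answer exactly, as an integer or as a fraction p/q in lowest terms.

Part 1: remainder = value at the root: 9*(-29)^4 + 5*(-29)^3 - 4*(-29)^2 - 5*(-29)^1 + 5 = (6365529) + (-121945) + (-3364) + (145) + (5) = 6240370; answer 6240370
Part 2: W1 = 6240370; w = 7; total draws C(13,2) = 78; favorable C(7,1)*C(6,1) = 42; P = 7/13; answer 7/13
Part 3: W2 = 7/13; threaded value p + q = 20; d = -6; -4*(-6)^2 - 9*(-6)^1 = (-144) + (54) = -90; answer -90

-90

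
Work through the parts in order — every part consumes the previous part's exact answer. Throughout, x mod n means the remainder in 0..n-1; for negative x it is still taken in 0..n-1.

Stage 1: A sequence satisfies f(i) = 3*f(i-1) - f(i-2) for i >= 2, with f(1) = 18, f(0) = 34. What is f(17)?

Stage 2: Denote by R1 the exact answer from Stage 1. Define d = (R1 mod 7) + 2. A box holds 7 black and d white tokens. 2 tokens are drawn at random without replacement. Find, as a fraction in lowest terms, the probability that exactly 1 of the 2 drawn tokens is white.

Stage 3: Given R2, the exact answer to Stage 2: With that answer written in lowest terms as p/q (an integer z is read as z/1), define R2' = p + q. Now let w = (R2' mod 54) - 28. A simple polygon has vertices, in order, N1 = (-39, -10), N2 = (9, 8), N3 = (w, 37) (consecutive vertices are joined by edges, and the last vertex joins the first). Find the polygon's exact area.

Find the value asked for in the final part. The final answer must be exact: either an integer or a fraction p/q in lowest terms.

Stage 1: f(2) = 3*(18) - 1*(34) = 20; iterating: f(2)=20, f(3)=42, f(4)=106, f(5)=276, f(6)=722, f(7)=1890, f(8)=4948, f(9)=12954, f(10)=33914, f(11)=88788, f(12)=232450, f(13)=608562, f(14)=1593236, f(15)=4171146, f(16)=10920202, f(17)=28589460; answer 28589460
Stage 2: R1 = 28589460; d = 6; total draws C(13,2) = 78; favorable C(6,1)*C(7,1) = 42; P = 7/13; answer 7/13
Stage 3: R2 = 7/13; threaded value p + q = 20; w = -8; cross terms: (-39*8 - 9*-10)=-222, (9*37 - -8*8)=397, (-8*-10 - -39*37)=1523; twice the area = |1698| = 1698; area = 849; answer 849

849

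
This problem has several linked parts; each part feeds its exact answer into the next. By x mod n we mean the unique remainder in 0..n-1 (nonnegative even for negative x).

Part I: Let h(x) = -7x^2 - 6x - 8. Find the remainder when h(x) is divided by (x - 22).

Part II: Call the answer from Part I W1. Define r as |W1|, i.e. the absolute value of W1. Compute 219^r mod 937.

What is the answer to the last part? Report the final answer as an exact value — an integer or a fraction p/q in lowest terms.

Part I: remainder = value at the root: -7*(22)^2 - 6*(22)^1 - 8 = (-3388) + (-132) + (-8) = -3528; answer -3528
Part II: W1 = -3528; r = 3528; squarings mod 937: 219^1=219, 219^2=174, 219^4=292, 219^8=934, 219^16=9, 219^32=81, 219^64=2, 219^128=4, 219^256=16, 219^512=256, 219^1024=883, 219^2048=105; 219^3528 = 219^8 * 219^64 * 219^128 * 219^256 * 219^1024 * 219^2048 = 629 (mod 937); answer 629

629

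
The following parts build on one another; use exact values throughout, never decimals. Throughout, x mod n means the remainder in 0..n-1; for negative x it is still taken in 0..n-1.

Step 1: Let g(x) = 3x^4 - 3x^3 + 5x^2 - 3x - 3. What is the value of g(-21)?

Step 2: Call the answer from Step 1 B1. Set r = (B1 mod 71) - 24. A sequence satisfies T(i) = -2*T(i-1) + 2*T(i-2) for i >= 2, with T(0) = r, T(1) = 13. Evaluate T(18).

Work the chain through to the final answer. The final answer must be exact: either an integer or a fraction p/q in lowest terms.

140442624

Step 1: 3*(-21)^4 - 3*(-21)^3 + 5*(-21)^2 - 3*(-21)^1 - 3 = (583443) + (27783) + (2205) + (63) + (-3) = 613491; answer 613491
Step 2: B1 = 613491; r = 27; T(2) = -2*(13) + 2*(27) = 28; iterating: T(2)=28, T(3)=-30, T(4)=116, T(5)=-292, T(6)=816, T(7)=-2216, T(8)=6064, T(9)=-16560, T(10)=45248, T(11)=-123616, T(12)=337728, T(13)=-922688, T(14)=2520832, T(15)=-6887040, T(16)=18815744, T(17)=-51405568, T(18)=140442624; answer 140442624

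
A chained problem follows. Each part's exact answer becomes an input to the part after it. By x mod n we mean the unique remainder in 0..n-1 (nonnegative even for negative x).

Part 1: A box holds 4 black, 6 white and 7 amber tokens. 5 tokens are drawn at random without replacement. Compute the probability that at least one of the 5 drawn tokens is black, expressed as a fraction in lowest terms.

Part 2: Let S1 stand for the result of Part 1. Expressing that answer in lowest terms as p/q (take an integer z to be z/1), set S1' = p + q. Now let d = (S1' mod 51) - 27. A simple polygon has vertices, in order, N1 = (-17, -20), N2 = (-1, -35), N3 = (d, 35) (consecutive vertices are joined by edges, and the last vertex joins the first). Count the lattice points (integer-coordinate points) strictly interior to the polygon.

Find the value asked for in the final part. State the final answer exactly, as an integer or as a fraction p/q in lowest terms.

642

Part 1: total draws C(17,5) = 6188; complement C(13,5) = 1287; favorable 6188 - 1287 = 4901; P = 377/476; answer 377/476
Part 2: S1 = 377/476; threaded value p + q = 853; d = 10; cross terms: (-17*-35 - -1*-20)=575, (-1*35 - 10*-35)=315, (10*-20 - -17*35)=395; twice the area = |1285| = 1285; area = 1285/2; boundary points = 1 + 1 + 1 = 3; strictly interior points = area - boundary/2 + 1 = 642; answer 642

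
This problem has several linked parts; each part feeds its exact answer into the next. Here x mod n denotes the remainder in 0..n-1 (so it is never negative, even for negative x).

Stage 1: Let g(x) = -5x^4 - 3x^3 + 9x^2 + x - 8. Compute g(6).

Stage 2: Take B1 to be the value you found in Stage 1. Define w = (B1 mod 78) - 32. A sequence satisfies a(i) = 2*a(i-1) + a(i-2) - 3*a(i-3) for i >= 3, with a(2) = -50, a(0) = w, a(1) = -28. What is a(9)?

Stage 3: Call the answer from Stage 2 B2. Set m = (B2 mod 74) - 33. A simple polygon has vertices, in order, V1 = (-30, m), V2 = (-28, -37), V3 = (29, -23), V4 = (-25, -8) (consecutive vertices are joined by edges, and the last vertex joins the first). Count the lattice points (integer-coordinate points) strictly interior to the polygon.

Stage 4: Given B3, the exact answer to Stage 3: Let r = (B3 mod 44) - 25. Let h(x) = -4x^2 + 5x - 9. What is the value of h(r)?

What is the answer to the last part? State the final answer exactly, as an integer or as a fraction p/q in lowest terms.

-84

Stage 1: -5*(6)^4 - 3*(6)^3 + 9*(6)^2 + 1*(6)^1 - 8 = (-6480) + (-648) + (324) + (6) + (-8) = -6806; answer -6806
Stage 2: B1 = -6806; w = 26; a(3) = 2*(-50) + 1*(-28) - 3*(26) = -206; iterating: a(3)=-206, a(4)=-378, a(5)=-812, a(6)=-1384, a(7)=-2446, a(8)=-3840, a(9)=-5974; answer -5974
Stage 3: B2 = -5974; m = -13; cross terms: (-30*-37 - -28*-13)=746, (-28*-23 - 29*-37)=1717, (29*-8 - -25*-23)=-807, (-25*-13 - -30*-8)=85; twice the area = |1741| = 1741; area = 1741/2; boundary points = 2 + 1 + 3 + 5 = 11; strictly interior points = area - boundary/2 + 1 = 866; answer 866
Stage 4: B3 = 866; r = 5; -4*(5)^2 + 5*(5)^1 - 9 = (-100) + (25) + (-9) = -84; answer -84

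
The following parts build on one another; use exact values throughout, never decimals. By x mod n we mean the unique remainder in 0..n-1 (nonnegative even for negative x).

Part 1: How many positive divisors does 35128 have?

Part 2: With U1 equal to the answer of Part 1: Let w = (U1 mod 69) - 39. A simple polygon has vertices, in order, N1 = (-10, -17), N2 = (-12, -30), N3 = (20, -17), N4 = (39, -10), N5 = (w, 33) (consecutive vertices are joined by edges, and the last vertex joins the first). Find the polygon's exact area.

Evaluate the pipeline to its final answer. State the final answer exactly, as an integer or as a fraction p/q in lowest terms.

Part 1: 35128 = 2^3 * 4391; number of divisors = (3+1) * (1+1) = 8; answer 8
Part 2: U1 = 8; w = -31; cross terms: (-10*-30 - -12*-17)=96, (-12*-17 - 20*-30)=804, (20*-10 - 39*-17)=463, (39*33 - -31*-10)=977, (-31*-17 - -10*33)=857; twice the area = |3197| = 3197; area = 3197/2; answer 3197/2

3197/2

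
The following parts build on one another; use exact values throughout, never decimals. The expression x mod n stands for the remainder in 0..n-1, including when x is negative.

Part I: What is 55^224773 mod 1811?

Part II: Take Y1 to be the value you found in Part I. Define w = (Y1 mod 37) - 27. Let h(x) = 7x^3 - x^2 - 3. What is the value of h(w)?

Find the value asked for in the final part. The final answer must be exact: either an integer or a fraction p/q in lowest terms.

Part I: squarings mod 1811: 55^1=55, 55^2=1214, 55^4=1453, 55^8=1394, 55^16=33, 55^32=1089, 55^64=1527, 55^128=972, 55^256=1253, 55^512=1683, 55^1024=85, 55^2048=1792, 55^4096=361, 55^8192=1740, 55^16384=1419, 55^32768=1540, 55^65536=1001, 55^131072=518; 55^224773 = 55^1 * 55^4 * 55^512 * 55^1024 * 55^2048 * 55^8192 * 55^16384 * 55^65536 * 55^131072 = 354 (mod 1811); answer 354
Part II: Y1 = 354; w = -6; 7*(-6)^3 - 1*(-6)^2 - 3 = (-1512) + (-36) + (-3) = -1551; answer -1551

-1551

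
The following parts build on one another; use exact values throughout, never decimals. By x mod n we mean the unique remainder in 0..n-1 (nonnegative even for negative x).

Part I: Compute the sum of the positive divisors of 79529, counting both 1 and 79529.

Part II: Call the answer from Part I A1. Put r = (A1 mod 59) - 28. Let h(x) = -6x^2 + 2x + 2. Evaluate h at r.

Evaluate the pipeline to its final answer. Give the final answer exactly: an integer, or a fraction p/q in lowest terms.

Part I: 79529 = 67 * 1187; sigma = (1 + 67) * (1 + 1187) = 68 * 1188 = 80784; answer 80784
Part II: A1 = 80784; r = -15; -6*(-15)^2 + 2*(-15)^1 + 2 = (-1350) + (-30) + (2) = -1378; answer -1378

-1378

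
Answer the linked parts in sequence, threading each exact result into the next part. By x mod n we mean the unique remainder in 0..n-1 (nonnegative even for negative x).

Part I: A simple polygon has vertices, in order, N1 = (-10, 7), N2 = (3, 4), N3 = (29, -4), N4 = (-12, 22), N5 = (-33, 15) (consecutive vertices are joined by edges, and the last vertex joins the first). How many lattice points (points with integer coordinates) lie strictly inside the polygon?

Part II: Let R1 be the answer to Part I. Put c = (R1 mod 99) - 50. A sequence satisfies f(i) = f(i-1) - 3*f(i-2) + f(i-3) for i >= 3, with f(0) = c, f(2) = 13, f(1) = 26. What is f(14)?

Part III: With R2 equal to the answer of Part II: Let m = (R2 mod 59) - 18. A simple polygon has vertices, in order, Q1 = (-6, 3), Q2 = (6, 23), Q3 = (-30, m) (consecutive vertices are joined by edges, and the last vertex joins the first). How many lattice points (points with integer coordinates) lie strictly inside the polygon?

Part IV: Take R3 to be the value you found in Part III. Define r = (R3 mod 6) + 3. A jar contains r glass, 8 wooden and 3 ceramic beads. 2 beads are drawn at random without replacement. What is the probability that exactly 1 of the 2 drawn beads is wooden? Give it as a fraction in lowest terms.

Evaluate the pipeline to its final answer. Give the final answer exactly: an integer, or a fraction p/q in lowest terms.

9/17

Part I: cross terms: (-10*4 - 3*7)=-61, (3*-4 - 29*4)=-128, (29*22 - -12*-4)=590, (-12*15 - -33*22)=546, (-33*7 - -10*15)=-81; twice the area = |866| = 866; area = 433; boundary points = 1 + 2 + 1 + 7 + 1 = 12; strictly interior points = area - boundary/2 + 1 = 428; answer 428
Part II: R1 = 428; c = -18; f(3) = 1*(13) - 3*(26) + 1*(-18) = -83; iterating: f(3)=-83, f(4)=-96, f(5)=166, f(6)=371, f(7)=-223, f(8)=-1170, f(9)=-130, f(10)=3157, f(11)=2377, f(12)=-7224, f(13)=-11198, f(14)=12851; answer 12851
Part III: R2 = 12851; m = 30; cross terms: (-6*23 - 6*3)=-156, (6*30 - -30*23)=870, (-30*3 - -6*30)=90; twice the area = |804| = 804; area = 402; boundary points = 4 + 1 + 3 = 8; strictly interior points = area - boundary/2 + 1 = 399; answer 399
Part IV: R3 = 399; r = 6; total draws C(17,2) = 136; favorable C(8,1)*C(9,1) = 72; P = 9/17; answer 9/17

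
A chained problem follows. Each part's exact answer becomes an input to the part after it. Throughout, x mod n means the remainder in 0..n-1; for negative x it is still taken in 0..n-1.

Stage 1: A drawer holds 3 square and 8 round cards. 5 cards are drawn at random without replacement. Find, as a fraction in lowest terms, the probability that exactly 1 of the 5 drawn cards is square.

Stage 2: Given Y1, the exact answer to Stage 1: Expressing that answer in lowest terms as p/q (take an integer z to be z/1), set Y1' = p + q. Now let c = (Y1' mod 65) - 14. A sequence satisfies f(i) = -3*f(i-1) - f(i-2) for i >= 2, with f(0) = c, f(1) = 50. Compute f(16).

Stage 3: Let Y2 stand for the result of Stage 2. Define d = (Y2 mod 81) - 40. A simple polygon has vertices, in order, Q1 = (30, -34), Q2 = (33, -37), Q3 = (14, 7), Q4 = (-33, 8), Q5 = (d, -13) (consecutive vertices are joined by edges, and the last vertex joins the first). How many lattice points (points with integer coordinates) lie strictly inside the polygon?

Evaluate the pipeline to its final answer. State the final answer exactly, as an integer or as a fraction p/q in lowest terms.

749

Stage 1: total draws C(11,5) = 462; favorable C(3,1)*C(8,4) = 210; P = 5/11; answer 5/11
Stage 2: Y1 = 5/11; threaded value p + q = 16; c = 2; f(2) = -3*(50) - 1*(2) = -152; iterating: f(2)=-152, f(3)=406, f(4)=-1066, f(5)=2792, f(6)=-7310, f(7)=19138, f(8)=-50104, f(9)=131174, f(10)=-343418, f(11)=899080, f(12)=-2353822, f(13)=6162386, f(14)=-16133336, f(15)=42237622, f(16)=-110579530; answer -110579530
Stage 3: Y2 = -110579530; d = 10; cross terms: (30*-37 - 33*-34)=12, (33*7 - 14*-37)=749, (14*8 - -33*7)=343, (-33*-13 - 10*8)=349, (10*-34 - 30*-13)=50; twice the area = |1503| = 1503; area = 1503/2; boundary points = 3 + 1 + 1 + 1 + 1 = 7; strictly interior points = area - boundary/2 + 1 = 749; answer 749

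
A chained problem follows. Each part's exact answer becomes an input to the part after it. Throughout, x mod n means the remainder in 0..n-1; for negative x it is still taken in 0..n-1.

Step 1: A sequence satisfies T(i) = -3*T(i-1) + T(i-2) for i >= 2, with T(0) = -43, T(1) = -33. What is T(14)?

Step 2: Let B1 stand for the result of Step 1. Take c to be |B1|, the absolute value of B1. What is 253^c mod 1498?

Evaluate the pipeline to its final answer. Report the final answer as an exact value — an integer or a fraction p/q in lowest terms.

Step 1: T(2) = -3*(-33) + 1*(-43) = 56; iterating: T(2)=56, T(3)=-201, T(4)=659, T(5)=-2178, T(6)=7193, T(7)=-23757, T(8)=78464, T(9)=-259149, T(10)=855911, T(11)=-2826882, T(12)=9336557, T(13)=-30836553, T(14)=101846216; answer 101846216
Step 2: B1 = 101846216; c = 101846216; squarings mod 1498: 253^1=253, 253^2=1093, 253^4=743, 253^8=785, 253^16=547, 253^32=1107, 253^64=85, 253^128=1233, 253^256=1317, 253^512=1303, 253^1024=575, 253^2048=1065, 253^4096=239, 253^8192=197, 253^16384=1359, 253^32768=1345, 253^65536=939, 253^131072=897, 253^262144=183, 253^524288=533, 253^1048576=967, 253^2097152=337, 253^4194304=1219, 253^8388608=1443, 253^16777216=29, 253^33554432=841, 253^67108864=225; 253^101846216 = 253^8 * 253^64 * 253^128 * 253^1024 * 253^2048 * 253^131072 * 253^1048576 * 253^33554432 * 253^67108864 = 351 (mod 1498); answer 351

351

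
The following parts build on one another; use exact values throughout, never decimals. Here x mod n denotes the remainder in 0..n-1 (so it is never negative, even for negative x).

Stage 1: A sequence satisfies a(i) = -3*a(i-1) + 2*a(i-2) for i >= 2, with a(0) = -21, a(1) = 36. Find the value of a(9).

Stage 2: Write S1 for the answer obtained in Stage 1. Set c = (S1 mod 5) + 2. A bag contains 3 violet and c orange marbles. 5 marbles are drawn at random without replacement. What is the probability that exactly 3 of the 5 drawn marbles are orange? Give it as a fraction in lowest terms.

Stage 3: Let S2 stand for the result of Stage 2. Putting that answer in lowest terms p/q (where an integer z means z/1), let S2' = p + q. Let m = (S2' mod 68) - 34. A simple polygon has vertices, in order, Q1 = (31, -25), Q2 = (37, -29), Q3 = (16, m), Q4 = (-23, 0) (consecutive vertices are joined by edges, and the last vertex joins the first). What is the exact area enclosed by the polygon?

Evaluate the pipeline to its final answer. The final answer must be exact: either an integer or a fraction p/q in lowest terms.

Stage 1: a(2) = -3*(36) + 2*(-21) = -150; iterating: a(2)=-150, a(3)=522, a(4)=-1866, a(5)=6642, a(6)=-23658, a(7)=84258, a(8)=-300090, a(9)=1068786; answer 1068786
Stage 2: S1 = 1068786; c = 3; total draws C(6,5) = 6; favorable C(3,3)*C(3,2) = 3; P = 1/2; answer 1/2
Stage 3: S2 = 1/2; threaded value p + q = 3; m = -31; cross terms: (31*-29 - 37*-25)=26, (37*-31 - 16*-29)=-683, (16*0 - -23*-31)=-713, (-23*-25 - 31*0)=575; twice the area = |-795| = 795; area = 795/2; answer 795/2

795/2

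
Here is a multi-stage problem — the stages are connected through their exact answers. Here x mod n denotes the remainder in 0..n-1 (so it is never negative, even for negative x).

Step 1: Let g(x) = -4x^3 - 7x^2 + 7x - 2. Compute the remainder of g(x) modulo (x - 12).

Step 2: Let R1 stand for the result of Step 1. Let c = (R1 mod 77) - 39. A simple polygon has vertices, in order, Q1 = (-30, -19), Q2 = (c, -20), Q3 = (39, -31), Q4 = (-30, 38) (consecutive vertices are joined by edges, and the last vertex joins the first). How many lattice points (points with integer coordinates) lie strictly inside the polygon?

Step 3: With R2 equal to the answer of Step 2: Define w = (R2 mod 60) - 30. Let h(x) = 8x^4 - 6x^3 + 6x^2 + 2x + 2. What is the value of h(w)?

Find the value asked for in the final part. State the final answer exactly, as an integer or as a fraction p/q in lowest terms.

9302

Step 1: remainder = value at the root: -4*(12)^3 - 7*(12)^2 + 7*(12)^1 - 2 = (-6912) + (-1008) + (84) + (-2) = -7838; answer -7838
Step 2: R1 = -7838; c = -23; cross terms: (-30*-20 - -23*-19)=163, (-23*-31 - 39*-20)=1493, (39*38 - -30*-31)=552, (-30*-19 - -30*38)=1710; twice the area = |3918| = 3918; area = 1959; boundary points = 1 + 1 + 69 + 57 = 128; strictly interior points = area - boundary/2 + 1 = 1896; answer 1896
Step 3: R2 = 1896; w = 6; 8*(6)^4 - 6*(6)^3 + 6*(6)^2 + 2*(6)^1 + 2 = (10368) + (-1296) + (216) + (12) + (2) = 9302; answer 9302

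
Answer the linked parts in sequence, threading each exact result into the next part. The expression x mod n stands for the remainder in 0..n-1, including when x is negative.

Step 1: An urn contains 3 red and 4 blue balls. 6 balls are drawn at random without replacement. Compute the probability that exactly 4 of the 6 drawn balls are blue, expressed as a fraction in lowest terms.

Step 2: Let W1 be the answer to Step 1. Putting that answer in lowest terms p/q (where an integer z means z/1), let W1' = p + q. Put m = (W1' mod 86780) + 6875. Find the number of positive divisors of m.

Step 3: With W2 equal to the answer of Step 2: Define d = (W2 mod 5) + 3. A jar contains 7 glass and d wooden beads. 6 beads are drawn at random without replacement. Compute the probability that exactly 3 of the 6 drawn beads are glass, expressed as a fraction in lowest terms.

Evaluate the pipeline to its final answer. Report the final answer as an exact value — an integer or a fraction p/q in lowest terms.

1/6

Step 1: total draws C(7,6) = 7; favorable C(4,4)*C(3,2) = 3; P = 3/7; answer 3/7
Step 2: W1 = 3/7; threaded value p + q = 10; m = 6885; 6885 = 3^4 * 5 * 17; number of divisors = (4+1) * (1+1) * (1+1) = 20; answer 20
Step 3: W2 = 20; d = 3; total draws C(10,6) = 210; favorable C(7,3)*C(3,3) = 35; P = 1/6; answer 1/6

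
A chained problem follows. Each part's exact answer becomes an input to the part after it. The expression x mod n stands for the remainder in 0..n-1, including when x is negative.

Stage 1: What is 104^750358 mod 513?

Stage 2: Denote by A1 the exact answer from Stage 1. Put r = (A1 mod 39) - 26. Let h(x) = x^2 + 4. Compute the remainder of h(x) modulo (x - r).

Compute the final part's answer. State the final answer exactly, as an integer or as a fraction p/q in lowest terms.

Stage 1: squarings mod 513: 104^1=104, 104^2=43, 104^4=310, 104^8=169, 104^16=346, 104^32=187, 104^64=85, 104^128=43, 104^256=310, 104^512=169, 104^1024=346, 104^2048=187, 104^4096=85, 104^8192=43, 104^16384=310, 104^32768=169, 104^65536=346, 104^131072=187, 104^262144=85, 104^524288=43; 104^750358 = 104^2 * 104^4 * 104^16 * 104^256 * 104^512 * 104^4096 * 104^8192 * 104^16384 * 104^65536 * 104^131072 * 104^524288 = 85 (mod 513); answer 85
Stage 2: A1 = 85; r = -19; remainder = value at the root: 1*(-19)^2 + 4 = (361) + (4) = 365; answer 365

365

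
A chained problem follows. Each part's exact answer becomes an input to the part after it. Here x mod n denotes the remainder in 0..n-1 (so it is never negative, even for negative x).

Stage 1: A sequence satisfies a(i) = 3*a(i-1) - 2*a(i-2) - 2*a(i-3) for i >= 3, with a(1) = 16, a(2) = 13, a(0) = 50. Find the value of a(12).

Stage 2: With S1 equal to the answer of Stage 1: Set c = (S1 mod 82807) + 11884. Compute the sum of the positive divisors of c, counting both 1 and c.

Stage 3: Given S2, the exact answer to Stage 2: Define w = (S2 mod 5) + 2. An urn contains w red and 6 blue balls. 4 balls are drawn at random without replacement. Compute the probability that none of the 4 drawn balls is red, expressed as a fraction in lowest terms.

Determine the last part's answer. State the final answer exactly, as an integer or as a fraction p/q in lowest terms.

3/14

Stage 1: a(3) = 3*(13) - 2*(16) - 2*(50) = -93; iterating: a(3)=-93, a(4)=-337, a(5)=-851, a(6)=-1693, a(7)=-2703, a(8)=-3021, a(9)=-271, a(10)=10635, a(11)=38489, a(12)=94739; answer 94739
Stage 2: S1 = 94739; c = 23816; 23816 = 2^3 * 13 * 229; sigma = (1 + 2 + 4 + 8) * (1 + 13) * (1 + 229) = 15 * 14 * 230 = 48300; answer 48300
Stage 3: S2 = 48300; w = 2; total draws C(8,4) = 70; favorable C(6,4) = 15; P = 3/14; answer 3/14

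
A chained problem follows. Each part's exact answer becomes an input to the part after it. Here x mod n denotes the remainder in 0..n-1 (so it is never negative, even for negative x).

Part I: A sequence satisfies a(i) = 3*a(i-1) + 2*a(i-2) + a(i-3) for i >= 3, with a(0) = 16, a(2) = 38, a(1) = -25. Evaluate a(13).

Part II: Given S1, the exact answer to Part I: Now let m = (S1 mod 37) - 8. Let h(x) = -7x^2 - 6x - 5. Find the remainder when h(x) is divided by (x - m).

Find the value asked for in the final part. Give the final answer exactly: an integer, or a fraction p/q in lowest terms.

Part I: a(3) = 3*(38) + 2*(-25) + 1*(16) = 80; iterating: a(3)=80, a(4)=291, a(5)=1071, a(6)=3875, a(7)=14058, a(8)=50995, a(9)=184976, a(10)=670976, a(11)=2433875, a(12)=8828553, a(13)=32024385; answer 32024385
Part II: S1 = 32024385; m = 26; remainder = value at the root: -7*(26)^2 - 6*(26)^1 - 5 = (-4732) + (-156) + (-5) = -4893; answer -4893

-4893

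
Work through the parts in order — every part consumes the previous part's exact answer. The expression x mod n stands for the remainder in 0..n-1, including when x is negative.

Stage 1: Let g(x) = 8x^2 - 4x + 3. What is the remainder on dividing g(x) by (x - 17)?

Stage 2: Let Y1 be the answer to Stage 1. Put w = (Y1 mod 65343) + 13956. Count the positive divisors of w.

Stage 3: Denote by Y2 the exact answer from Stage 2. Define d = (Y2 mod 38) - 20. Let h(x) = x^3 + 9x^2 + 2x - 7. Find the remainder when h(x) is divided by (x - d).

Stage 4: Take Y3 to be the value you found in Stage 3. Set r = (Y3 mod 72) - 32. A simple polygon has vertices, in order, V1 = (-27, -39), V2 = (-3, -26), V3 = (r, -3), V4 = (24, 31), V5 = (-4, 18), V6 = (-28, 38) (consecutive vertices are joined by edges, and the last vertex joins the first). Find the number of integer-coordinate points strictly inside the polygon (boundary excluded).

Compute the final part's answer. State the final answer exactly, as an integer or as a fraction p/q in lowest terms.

2099

Stage 1: remainder = value at the root: 8*(17)^2 - 4*(17)^1 + 3 = (2312) + (-68) + (3) = 2247; answer 2247
Stage 2: Y1 = 2247; w = 16203; 16203 = 3 * 11 * 491; number of divisors = (1+1) * (1+1) * (1+1) = 8; answer 8
Stage 3: Y2 = 8; d = -12; remainder = value at the root: 1*(-12)^3 + 9*(-12)^2 + 2*(-12)^1 - 7 = (-1728) + (1296) + (-24) + (-7) = -463; answer -463
Stage 4: Y3 = -463; r = 9; cross terms: (-27*-26 - -3*-39)=585, (-3*-3 - 9*-26)=243, (9*31 - 24*-3)=351, (24*18 - -4*31)=556, (-4*38 - -28*18)=352, (-28*-39 - -27*38)=2118; twice the area = |4205| = 4205; area = 4205/2; boundary points = 1 + 1 + 1 + 1 + 4 + 1 = 9; strictly interior points = area - boundary/2 + 1 = 2099; answer 2099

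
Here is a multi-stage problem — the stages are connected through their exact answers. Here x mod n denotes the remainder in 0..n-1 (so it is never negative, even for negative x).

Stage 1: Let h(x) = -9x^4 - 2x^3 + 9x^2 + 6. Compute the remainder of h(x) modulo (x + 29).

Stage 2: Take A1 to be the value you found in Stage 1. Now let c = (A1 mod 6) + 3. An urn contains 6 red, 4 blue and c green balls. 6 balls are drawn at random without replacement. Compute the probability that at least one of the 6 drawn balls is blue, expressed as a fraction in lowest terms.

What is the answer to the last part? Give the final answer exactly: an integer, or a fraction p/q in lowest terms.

205/238

Stage 1: remainder = value at the root: -9*(-29)^4 - 2*(-29)^3 + 9*(-29)^2 + 6 = (-6365529) + (48778) + (7569) + (6) = -6309176; answer -6309176
Stage 2: A1 = -6309176; c = 7; total draws C(17,6) = 12376; complement C(13,6) = 1716; favorable 12376 - 1716 = 10660; P = 205/238; answer 205/238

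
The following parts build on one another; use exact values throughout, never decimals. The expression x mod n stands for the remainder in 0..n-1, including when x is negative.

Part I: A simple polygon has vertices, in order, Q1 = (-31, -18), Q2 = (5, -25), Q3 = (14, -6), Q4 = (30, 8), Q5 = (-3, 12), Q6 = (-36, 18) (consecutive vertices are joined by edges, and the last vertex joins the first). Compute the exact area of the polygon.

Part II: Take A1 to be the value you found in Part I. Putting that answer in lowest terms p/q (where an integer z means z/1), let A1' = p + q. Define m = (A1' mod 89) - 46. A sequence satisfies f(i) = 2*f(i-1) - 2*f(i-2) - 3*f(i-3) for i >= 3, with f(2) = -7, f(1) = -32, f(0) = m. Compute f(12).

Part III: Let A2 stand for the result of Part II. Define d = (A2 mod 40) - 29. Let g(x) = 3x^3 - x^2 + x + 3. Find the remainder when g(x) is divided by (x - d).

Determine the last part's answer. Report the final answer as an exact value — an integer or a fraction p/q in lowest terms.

-17835

Part I: cross terms: (-31*-25 - 5*-18)=865, (5*-6 - 14*-25)=320, (14*8 - 30*-6)=292, (30*12 - -3*8)=384, (-3*18 - -36*12)=378, (-36*-18 - -31*18)=1206; twice the area = |3445| = 3445; area = 3445/2; answer 3445/2
Part II: A1 = 3445/2; threaded value p + q = 3447; m = 19; f(3) = 2*(-7) - 2*(-32) - 3*(19) = -7; iterating: f(3)=-7, f(4)=96, f(5)=227, f(6)=283, f(7)=-176, f(8)=-1599, f(9)=-3695, f(10)=-3664, f(11)=4859, f(12)=28131; answer 28131
Part III: A2 = 28131; d = -18; remainder = value at the root: 3*(-18)^3 - 1*(-18)^2 + 1*(-18)^1 + 3 = (-17496) + (-324) + (-18) + (3) = -17835; answer -17835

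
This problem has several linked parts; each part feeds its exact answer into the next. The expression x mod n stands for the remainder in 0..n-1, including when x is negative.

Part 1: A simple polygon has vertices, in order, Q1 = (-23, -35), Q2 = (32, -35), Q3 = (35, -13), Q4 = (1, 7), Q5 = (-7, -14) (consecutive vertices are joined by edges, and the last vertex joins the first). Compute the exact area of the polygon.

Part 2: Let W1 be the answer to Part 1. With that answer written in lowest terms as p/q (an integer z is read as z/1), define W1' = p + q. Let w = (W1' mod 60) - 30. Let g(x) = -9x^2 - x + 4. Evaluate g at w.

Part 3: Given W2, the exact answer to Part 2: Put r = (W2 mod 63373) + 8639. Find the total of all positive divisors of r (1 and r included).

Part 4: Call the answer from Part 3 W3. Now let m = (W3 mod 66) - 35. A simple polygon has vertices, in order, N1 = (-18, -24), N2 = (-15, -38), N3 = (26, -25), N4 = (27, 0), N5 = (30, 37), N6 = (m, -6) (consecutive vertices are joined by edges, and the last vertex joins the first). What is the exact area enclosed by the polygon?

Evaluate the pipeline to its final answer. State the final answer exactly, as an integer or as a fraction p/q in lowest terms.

774

Part 1: cross terms: (-23*-35 - 32*-35)=1925, (32*-13 - 35*-35)=809, (35*7 - 1*-13)=258, (1*-14 - -7*7)=35, (-7*-35 - -23*-14)=-77; twice the area = |2950| = 2950; area = 1475; answer 1475
Part 2: W1 = 1475; threaded value p + q = 1476; w = 6; -9*(6)^2 - 1*(6)^1 + 4 = (-324) + (-6) + (4) = -326; answer -326
Part 3: W2 = -326; r = 71686; 71686 = 2 * 73 * 491; sigma = (1 + 2) * (1 + 73) * (1 + 491) = 3 * 74 * 492 = 109224; answer 109224
Part 4: W3 = 109224; m = 25; cross terms: (-18*-38 - -15*-24)=324, (-15*-25 - 26*-38)=1363, (26*0 - 27*-25)=675, (27*37 - 30*0)=999, (30*-6 - 25*37)=-1105, (25*-24 - -18*-6)=-708; twice the area = |1548| = 1548; area = 774; answer 774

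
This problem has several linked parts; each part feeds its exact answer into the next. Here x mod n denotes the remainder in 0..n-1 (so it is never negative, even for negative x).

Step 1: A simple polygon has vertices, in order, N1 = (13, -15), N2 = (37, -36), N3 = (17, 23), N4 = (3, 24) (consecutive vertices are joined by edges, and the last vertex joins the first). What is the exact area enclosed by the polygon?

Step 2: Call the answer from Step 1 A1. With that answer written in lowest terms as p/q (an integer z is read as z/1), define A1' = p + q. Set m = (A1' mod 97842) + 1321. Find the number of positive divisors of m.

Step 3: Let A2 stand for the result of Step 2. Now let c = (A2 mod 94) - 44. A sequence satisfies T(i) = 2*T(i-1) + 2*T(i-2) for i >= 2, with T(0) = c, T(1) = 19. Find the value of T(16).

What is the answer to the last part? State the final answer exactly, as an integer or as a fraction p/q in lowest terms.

12123136

Step 1: cross terms: (13*-36 - 37*-15)=87, (37*23 - 17*-36)=1463, (17*24 - 3*23)=339, (3*-15 - 13*24)=-357; twice the area = |1532| = 1532; area = 766; answer 766
Step 2: A1 = 766; threaded value p + q = 767; m = 2088; 2088 = 2^3 * 3^2 * 29; number of divisors = (3+1) * (2+1) * (1+1) = 24; answer 24
Step 3: A2 = 24; c = -20; T(2) = 2*(19) + 2*(-20) = -2; iterating: T(2)=-2, T(3)=34, T(4)=64, T(5)=196, T(6)=520, T(7)=1432, T(8)=3904, T(9)=10672, T(10)=29152, T(11)=79648, T(12)=217600, T(13)=594496, T(14)=1624192, T(15)=4437376, T(16)=12123136; answer 12123136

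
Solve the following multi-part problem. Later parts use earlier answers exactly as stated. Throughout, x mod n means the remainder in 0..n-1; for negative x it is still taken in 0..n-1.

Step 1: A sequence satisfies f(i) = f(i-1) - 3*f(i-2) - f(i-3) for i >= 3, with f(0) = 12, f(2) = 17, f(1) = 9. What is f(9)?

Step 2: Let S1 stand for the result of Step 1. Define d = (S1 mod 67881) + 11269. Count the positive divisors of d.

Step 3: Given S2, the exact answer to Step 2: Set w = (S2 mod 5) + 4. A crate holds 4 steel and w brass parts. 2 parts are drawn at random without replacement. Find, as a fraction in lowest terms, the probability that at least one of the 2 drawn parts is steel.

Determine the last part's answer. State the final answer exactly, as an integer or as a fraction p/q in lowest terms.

Step 1: f(3) = 1*(17) - 3*(9) - 1*(12) = -22; iterating: f(3)=-22, f(4)=-82, f(5)=-33, f(6)=235, f(7)=416, f(8)=-256, f(9)=-1739; answer -1739
Step 2: S1 = -1739; d = 77411; 77411 = 199 * 389; number of divisors = (1+1) * (1+1) = 4; answer 4
Step 3: S2 = 4; w = 8; total draws C(12,2) = 66; complement C(8,2) = 28; favorable 66 - 28 = 38; P = 19/33; answer 19/33

19/33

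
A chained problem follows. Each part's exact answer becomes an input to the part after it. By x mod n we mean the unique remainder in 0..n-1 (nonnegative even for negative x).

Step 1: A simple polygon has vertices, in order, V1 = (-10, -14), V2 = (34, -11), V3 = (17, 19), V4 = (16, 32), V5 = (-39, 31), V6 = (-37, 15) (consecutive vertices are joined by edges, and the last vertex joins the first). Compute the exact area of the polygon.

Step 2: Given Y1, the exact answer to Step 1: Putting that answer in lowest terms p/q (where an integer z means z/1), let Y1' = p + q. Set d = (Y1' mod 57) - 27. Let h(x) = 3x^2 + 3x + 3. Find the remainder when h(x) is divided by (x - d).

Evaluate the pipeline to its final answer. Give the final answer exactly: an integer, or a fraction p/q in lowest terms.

Step 1: cross terms: (-10*-11 - 34*-14)=586, (34*19 - 17*-11)=833, (17*32 - 16*19)=240, (16*31 - -39*32)=1744, (-39*15 - -37*31)=562, (-37*-14 - -10*15)=668; twice the area = |4633| = 4633; area = 4633/2; answer 4633/2
Step 2: Y1 = 4633/2; threaded value p + q = 4635; d = -9; remainder = value at the root: 3*(-9)^2 + 3*(-9)^1 + 3 = (243) + (-27) + (3) = 219; answer 219

219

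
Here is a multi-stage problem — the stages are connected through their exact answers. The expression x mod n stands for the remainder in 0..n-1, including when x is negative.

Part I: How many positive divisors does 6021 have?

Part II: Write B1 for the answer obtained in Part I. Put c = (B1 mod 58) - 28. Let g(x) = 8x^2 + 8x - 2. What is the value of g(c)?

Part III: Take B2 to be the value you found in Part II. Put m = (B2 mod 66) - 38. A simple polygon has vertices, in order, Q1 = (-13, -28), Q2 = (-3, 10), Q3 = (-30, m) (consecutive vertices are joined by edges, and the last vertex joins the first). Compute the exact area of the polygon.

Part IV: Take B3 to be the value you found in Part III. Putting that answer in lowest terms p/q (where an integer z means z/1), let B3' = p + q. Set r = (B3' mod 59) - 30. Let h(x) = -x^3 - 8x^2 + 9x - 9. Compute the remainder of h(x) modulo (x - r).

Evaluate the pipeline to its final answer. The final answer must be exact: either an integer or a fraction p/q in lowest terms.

-8271

Part I: 6021 = 3^3 * 223; number of divisors = (3+1) * (1+1) = 8; answer 8
Part II: B1 = 8; c = -20; 8*(-20)^2 + 8*(-20)^1 - 2 = (3200) + (-160) + (-2) = 3038; answer 3038
Part III: B2 = 3038; m = -36; cross terms: (-13*10 - -3*-28)=-214, (-3*-36 - -30*10)=408, (-30*-28 - -13*-36)=372; twice the area = |566| = 566; area = 283; answer 283
Part IV: B3 = 283; threaded value p + q = 284; r = 18; remainder = value at the root: -1*(18)^3 - 8*(18)^2 + 9*(18)^1 - 9 = (-5832) + (-2592) + (162) + (-9) = -8271; answer -8271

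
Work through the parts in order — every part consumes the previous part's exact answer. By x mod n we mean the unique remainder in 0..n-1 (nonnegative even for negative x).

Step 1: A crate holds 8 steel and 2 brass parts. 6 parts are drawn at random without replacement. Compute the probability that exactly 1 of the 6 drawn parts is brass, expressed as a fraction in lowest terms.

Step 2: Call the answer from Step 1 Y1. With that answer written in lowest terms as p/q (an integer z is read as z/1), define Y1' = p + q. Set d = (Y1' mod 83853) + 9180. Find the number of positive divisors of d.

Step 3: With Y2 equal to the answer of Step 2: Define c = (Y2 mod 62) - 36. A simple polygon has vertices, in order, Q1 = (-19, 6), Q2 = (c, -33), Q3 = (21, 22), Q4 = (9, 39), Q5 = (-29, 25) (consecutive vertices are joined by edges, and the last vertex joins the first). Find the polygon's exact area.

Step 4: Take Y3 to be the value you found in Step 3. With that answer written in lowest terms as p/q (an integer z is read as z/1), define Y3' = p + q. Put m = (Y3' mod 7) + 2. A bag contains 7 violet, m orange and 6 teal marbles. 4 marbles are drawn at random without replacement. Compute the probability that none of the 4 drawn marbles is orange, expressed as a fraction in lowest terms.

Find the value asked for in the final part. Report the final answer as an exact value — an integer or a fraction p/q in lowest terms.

143/476

Step 1: total draws C(10,6) = 210; favorable C(2,1)*C(8,5) = 112; P = 8/15; answer 8/15
Step 2: Y1 = 8/15; threaded value p + q = 23; d = 9203; 9203 is prime, so its only divisors are 1 and 9203; count = 2; answer 2
Step 3: Y2 = 2; c = -34; cross terms: (-19*-33 - -34*6)=831, (-34*22 - 21*-33)=-55, (21*39 - 9*22)=621, (9*25 - -29*39)=1356, (-29*6 - -19*25)=301; twice the area = |3054| = 3054; area = 1527; answer 1527
Step 4: Y3 = 1527; threaded value p + q = 1528; m = 4; total draws C(17,4) = 2380; favorable C(13,4) = 715; P = 143/476; answer 143/476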